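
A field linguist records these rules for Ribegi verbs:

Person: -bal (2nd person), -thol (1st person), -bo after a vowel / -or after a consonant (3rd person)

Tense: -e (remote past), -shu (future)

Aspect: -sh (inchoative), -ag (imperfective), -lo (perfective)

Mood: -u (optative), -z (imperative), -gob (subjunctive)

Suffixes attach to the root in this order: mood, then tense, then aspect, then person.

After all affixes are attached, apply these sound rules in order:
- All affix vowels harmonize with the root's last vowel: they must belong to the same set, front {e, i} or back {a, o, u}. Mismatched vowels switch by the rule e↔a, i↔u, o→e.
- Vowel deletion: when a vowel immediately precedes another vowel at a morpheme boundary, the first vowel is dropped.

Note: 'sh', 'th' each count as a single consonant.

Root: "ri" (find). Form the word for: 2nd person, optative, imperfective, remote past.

Attach mood optative -u → riu.
Attach tense remote past -e → riue.
Attach aspect imperfective -ag → riueag.
Attach person 2nd person -bal → riueagbal.
Apply vowel harmony: riueagbal → riieegbel.
Apply vowel deletion: riieegbel → regbel.

regbel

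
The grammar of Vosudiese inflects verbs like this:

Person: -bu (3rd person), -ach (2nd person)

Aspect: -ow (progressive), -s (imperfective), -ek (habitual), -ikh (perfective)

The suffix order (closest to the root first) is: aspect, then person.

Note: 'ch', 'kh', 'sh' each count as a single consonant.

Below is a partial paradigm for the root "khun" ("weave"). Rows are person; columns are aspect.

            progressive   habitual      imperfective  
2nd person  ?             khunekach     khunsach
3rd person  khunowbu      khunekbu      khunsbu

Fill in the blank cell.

khunowach

Attach aspect progressive -ow → khunow.
Attach person 2nd person -ach → khunowach.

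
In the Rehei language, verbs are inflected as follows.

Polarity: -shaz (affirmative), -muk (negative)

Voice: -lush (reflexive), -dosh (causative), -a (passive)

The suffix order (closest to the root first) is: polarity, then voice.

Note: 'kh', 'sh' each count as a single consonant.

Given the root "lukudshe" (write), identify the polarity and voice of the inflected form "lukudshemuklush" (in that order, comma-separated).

negative, reflexive

Segment: lukudshe-muk-lush.
polarity: -muk → negative.
voice: -lush → reflexive.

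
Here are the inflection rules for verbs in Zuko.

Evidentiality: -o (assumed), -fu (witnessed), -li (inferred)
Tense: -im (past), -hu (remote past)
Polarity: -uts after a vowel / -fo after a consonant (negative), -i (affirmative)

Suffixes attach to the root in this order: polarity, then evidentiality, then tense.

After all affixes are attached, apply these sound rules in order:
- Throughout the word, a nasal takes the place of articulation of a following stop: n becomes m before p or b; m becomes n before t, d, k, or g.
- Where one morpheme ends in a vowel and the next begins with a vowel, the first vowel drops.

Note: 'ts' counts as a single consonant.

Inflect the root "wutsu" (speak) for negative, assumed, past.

wutsutsim

Attach polarity negative -uts (after vowel 'u') → wutsuuts.
Attach evidentiality assumed -o → wutsuutso.
Attach tense past -im → wutsuutsoim.
Nasal assimilation: no change.
Apply vowel deletion: wutsuutsoim → wutsutsim.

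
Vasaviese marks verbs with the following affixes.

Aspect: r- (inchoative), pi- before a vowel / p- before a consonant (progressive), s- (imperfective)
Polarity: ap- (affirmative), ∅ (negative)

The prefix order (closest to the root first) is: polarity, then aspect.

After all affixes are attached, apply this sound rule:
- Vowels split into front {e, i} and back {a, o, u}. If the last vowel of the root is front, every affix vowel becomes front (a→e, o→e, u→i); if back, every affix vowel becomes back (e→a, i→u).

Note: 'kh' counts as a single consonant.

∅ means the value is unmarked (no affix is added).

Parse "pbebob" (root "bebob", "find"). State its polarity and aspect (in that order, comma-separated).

Segment: p-bebob.
polarity: ∅ → negative.
aspect: pi/p- → progressive.

negative, progressive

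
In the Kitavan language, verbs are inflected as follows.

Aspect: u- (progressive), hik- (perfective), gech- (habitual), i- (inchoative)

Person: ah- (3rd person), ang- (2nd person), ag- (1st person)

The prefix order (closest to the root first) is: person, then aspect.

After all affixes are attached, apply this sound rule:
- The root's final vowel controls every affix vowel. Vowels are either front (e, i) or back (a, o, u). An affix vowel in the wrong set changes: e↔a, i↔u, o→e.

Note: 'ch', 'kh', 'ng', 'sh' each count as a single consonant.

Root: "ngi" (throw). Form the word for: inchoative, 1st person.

Attach person 1st person ag- → agngi.
Attach aspect inchoative i- → iagngi.
Apply vowel harmony: iagngi → iegngi.

iegngi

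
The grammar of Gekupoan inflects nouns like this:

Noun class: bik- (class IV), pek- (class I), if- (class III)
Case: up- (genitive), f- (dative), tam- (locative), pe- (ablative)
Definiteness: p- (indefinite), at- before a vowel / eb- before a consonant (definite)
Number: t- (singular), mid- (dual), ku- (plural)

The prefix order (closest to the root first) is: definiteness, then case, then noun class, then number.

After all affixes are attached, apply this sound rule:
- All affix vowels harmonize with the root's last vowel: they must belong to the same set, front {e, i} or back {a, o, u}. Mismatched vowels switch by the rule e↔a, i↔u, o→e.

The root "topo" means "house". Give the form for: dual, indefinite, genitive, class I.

mudpakupptopo

Attach definiteness indefinite p- → ptopo.
Attach case genitive up- → upptopo.
Attach noun class class I pek- → pekupptopo.
Attach number dual mid- → midpekupptopo.
Apply vowel harmony: midpekupptopo → mudpakupptopo.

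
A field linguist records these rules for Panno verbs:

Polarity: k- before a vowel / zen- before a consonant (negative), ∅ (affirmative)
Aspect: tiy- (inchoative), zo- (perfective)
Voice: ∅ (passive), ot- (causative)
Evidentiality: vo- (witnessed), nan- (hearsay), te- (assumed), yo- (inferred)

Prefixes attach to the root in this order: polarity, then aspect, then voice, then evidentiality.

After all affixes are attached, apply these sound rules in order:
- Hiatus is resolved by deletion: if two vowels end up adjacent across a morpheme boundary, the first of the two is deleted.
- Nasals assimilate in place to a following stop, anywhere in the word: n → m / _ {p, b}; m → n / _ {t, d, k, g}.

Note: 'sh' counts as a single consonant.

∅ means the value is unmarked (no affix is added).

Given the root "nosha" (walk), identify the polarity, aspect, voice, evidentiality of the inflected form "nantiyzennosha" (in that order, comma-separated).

negative, inchoative, passive, hearsay

Segment: nan-tiy-zen-nosha.
polarity: k/zen- → negative.
aspect: tiy- → inchoative.
voice: ∅ → passive.
evidentiality: nan- → hearsay.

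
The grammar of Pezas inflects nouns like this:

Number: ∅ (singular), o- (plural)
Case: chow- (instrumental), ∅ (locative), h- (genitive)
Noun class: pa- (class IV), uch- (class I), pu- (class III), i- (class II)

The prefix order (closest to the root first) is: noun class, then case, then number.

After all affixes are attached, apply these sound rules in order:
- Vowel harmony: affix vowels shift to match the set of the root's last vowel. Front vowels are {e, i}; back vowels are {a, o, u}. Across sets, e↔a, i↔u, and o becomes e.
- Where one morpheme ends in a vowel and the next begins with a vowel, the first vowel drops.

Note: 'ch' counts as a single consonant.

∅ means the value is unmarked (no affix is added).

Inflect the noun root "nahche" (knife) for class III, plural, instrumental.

echewpinahche

Attach noun class class III pu- → punahche.
Attach case instrumental chow- → chowpunahche.
Attach number plural o- → ochowpunahche.
Apply vowel harmony: ochowpunahche → echewpinahche.
Vowel deletion: no change.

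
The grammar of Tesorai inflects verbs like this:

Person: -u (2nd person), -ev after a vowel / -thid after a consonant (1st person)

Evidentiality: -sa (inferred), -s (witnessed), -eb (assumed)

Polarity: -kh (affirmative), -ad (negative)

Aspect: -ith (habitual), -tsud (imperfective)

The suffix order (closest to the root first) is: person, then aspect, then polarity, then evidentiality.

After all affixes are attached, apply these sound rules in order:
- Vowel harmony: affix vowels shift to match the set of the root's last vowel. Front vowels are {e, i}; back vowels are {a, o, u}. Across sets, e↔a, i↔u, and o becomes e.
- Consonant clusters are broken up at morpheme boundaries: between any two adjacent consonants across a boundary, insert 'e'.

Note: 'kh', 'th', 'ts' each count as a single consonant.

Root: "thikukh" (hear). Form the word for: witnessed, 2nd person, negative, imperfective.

Attach person 2nd person -u → thikukhu.
Attach aspect imperfective -tsud → thikukhutsud.
Attach polarity negative -ad → thikukhutsudad.
Attach evidentiality witnessed -s → thikukhutsudads.
Vowel harmony: no change.
Apply epenthesis: thikukhutsudads → thikukhutsudades.

thikukhutsudades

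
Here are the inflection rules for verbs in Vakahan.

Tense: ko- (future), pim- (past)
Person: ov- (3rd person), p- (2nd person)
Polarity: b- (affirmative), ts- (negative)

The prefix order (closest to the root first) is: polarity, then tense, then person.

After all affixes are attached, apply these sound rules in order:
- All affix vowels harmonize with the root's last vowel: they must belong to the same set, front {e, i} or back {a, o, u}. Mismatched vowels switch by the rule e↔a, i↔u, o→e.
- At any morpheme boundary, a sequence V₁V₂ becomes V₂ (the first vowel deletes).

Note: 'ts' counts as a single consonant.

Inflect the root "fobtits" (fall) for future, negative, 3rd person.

Attach polarity negative ts- → tsfobtits.
Attach tense future ko- → kotsfobtits.
Attach person 3rd person ov- → ovkotsfobtits.
Apply vowel harmony: ovkotsfobtits → evketsfobtits.
Vowel deletion: no change.

evketsfobtits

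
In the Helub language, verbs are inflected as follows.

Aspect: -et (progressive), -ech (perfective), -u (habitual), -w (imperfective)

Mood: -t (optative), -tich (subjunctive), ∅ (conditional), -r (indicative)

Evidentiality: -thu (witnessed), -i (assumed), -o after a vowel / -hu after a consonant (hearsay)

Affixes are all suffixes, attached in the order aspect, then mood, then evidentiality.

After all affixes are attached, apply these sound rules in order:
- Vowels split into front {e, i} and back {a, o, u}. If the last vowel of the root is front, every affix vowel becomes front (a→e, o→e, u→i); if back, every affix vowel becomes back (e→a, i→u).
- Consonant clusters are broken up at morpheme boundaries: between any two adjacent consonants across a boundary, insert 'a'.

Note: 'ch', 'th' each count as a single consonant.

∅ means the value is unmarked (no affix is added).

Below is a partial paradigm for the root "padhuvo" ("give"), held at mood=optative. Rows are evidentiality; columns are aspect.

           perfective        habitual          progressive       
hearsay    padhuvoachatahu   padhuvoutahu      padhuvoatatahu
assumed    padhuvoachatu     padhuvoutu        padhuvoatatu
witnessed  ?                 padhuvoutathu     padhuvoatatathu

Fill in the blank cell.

Attach aspect perfective -ech → padhuvoech.
Attach mood optative -t → padhuvoecht.
Attach evidentiality witnessed -thu → padhuvoechtthu.
Apply vowel harmony: padhuvoechtthu → padhuvoachtthu.
Apply epenthesis: padhuvoachtthu → padhuvoachatathu.

padhuvoachatathu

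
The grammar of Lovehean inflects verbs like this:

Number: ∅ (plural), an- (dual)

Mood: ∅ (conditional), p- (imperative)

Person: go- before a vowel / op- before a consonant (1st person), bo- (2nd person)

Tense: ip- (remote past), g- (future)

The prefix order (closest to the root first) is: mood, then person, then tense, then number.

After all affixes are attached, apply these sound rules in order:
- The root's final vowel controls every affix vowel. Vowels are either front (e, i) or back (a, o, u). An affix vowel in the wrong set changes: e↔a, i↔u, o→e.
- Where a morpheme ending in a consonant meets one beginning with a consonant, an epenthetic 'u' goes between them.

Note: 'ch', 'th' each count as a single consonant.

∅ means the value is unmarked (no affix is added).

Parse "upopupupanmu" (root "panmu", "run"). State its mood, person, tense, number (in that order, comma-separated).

Segment: ip-op-p-panmu.
mood: p- → imperative.
person: go/op- → 1st person.
tense: ip- → remote past.
number: ∅ → plural.

imperative, 1st person, remote past, plural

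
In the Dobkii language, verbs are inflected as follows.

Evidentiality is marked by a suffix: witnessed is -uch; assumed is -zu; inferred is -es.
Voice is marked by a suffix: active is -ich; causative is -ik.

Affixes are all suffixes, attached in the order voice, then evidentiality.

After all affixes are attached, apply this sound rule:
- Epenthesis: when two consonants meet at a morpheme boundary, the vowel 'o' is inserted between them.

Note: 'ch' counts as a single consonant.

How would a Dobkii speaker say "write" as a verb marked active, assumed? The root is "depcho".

Attach voice active -ich → depchoich.
Attach evidentiality assumed -zu → depchoichzu.
Apply epenthesis: depchoichzu → depchoichozu.

depchoichozu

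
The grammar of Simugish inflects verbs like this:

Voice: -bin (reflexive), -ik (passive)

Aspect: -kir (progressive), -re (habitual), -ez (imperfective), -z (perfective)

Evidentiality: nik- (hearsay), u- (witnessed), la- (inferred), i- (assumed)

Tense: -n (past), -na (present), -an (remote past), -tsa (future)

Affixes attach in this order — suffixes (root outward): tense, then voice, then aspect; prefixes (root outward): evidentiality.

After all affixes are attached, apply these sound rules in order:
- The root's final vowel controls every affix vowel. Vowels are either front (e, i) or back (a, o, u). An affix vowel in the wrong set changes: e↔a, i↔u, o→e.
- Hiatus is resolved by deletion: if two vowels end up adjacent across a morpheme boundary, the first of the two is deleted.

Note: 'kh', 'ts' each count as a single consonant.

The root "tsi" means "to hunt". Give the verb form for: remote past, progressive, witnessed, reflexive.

itsenbinkir

Attach tense remote past -an → tsian.
Attach voice reflexive -bin → tsianbin.
Attach aspect progressive -kir → tsianbinkir.
Attach evidentiality witnessed u- → utsianbinkir.
Apply vowel harmony: utsianbinkir → itsienbinkir.
Apply vowel deletion: itsienbinkir → itsenbinkir.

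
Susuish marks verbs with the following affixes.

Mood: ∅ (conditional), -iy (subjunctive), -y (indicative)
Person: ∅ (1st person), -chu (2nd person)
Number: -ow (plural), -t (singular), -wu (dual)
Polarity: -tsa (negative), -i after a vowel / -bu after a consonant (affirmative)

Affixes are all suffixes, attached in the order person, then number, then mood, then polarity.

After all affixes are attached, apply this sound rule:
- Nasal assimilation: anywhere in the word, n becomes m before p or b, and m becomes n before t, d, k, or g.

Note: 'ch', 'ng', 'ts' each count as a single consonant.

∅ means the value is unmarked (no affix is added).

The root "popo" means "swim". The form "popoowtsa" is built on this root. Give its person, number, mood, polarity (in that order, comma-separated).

Segment: popo-ow-tsa.
person: ∅ → 1st person.
number: -ow → plural.
mood: ∅ → conditional.
polarity: -tsa → negative.

1st person, plural, conditional, negative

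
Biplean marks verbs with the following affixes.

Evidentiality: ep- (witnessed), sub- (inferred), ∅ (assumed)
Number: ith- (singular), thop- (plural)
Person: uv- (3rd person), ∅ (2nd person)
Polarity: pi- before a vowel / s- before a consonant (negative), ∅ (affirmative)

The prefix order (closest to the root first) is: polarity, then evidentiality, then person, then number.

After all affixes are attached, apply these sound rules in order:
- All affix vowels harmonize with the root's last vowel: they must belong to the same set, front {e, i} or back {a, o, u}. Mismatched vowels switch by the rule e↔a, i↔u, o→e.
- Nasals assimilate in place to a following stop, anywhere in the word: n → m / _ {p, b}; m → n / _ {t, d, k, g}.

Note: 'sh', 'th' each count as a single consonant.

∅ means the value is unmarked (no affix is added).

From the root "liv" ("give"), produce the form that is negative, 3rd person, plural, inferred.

Attach polarity negative s- (before consonant 'l') → sliv.
Attach evidentiality inferred sub- → subsliv.
Attach person 3rd person uv- → uvsubsliv.
Attach number plural thop- → thopuvsubsliv.
Apply vowel harmony: thopuvsubsliv → thepivsibsliv.
Nasal assimilation: no change.

thepivsibsliv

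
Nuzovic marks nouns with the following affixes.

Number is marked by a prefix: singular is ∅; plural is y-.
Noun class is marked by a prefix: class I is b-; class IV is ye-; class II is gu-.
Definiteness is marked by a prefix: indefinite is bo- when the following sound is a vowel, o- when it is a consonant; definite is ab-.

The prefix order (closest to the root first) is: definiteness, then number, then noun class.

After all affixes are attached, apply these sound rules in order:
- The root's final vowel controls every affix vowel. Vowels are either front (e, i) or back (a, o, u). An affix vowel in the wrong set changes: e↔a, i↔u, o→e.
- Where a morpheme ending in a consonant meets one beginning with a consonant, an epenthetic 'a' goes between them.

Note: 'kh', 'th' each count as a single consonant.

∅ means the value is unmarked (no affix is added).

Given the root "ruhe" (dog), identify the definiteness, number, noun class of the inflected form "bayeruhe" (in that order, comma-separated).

indefinite, plural, class I

Segment: b-y-o-ruhe.
definiteness: bo/o- → indefinite.
number: y- → plural.
noun class: b- → class I.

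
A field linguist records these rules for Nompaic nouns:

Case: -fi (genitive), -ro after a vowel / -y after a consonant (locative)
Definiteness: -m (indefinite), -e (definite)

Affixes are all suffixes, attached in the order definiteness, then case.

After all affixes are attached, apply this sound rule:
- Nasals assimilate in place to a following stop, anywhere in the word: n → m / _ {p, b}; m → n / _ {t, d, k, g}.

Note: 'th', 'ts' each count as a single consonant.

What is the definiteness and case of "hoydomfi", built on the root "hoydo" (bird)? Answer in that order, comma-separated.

indefinite, genitive

Segment: hoydo-m-fi.
definiteness: -m → indefinite.
case: -fi → genitive.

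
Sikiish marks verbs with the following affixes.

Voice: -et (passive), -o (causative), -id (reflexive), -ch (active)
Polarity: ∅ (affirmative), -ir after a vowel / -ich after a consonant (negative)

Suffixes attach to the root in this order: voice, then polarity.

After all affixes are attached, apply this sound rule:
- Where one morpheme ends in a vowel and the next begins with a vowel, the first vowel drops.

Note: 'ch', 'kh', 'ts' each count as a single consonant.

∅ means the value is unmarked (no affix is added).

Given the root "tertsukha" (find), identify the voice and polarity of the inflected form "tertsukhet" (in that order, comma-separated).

Segment: tertsukha-et.
voice: -et → passive.
polarity: ∅ → affirmative.

passive, affirmative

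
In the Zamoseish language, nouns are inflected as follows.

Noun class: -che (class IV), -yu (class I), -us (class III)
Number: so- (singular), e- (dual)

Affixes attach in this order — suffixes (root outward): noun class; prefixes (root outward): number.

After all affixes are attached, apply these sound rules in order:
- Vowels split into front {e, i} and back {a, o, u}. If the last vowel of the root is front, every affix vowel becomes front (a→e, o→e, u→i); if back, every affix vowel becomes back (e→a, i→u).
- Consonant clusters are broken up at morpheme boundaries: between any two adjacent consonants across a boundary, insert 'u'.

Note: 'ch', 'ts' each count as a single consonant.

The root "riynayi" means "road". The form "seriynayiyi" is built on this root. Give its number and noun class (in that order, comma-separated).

Segment: so-riynayi-yu.
number: so- → singular.
noun class: -yu → class I.

singular, class I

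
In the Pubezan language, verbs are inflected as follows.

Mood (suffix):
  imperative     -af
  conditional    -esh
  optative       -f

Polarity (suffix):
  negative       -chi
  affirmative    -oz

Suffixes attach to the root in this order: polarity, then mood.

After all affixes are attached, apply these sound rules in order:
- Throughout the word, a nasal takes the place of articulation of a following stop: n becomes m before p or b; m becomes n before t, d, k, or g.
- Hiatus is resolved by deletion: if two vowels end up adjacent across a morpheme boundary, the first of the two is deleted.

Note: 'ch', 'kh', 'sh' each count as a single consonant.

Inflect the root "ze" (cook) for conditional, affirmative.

zozesh

Attach polarity affirmative -oz → zeoz.
Attach mood conditional -esh → zeozesh.
Nasal assimilation: no change.
Apply vowel deletion: zeozesh → zozesh.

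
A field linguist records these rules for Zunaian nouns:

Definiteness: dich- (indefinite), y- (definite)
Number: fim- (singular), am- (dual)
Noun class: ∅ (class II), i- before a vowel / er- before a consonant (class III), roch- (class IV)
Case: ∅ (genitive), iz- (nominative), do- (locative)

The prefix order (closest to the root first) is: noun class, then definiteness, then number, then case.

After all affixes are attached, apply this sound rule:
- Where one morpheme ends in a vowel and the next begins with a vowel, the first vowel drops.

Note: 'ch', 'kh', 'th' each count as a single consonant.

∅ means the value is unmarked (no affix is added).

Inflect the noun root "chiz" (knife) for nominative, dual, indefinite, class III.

Attach noun class class III er- (before consonant 'ch') → erchiz.
Attach definiteness indefinite dich- → dicherchiz.
Attach number dual am- → amdicherchiz.
Attach case nominative iz- → izamdicherchiz.
Vowel deletion: no change.

izamdicherchiz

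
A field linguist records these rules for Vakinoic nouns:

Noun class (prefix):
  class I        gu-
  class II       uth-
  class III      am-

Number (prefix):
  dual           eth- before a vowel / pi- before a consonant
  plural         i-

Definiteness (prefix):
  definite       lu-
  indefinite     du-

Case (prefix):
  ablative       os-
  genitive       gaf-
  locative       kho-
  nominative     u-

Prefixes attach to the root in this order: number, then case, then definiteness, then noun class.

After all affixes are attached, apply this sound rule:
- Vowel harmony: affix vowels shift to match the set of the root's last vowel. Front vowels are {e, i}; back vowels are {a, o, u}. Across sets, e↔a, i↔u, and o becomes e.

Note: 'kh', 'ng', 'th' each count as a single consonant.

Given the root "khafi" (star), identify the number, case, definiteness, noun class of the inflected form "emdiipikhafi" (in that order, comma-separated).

Segment: am-du-u-pi-khafi.
number: eth/pi- → dual.
case: u- → nominative.
definiteness: du- → indefinite.
noun class: am- → class III.

dual, nominative, indefinite, class III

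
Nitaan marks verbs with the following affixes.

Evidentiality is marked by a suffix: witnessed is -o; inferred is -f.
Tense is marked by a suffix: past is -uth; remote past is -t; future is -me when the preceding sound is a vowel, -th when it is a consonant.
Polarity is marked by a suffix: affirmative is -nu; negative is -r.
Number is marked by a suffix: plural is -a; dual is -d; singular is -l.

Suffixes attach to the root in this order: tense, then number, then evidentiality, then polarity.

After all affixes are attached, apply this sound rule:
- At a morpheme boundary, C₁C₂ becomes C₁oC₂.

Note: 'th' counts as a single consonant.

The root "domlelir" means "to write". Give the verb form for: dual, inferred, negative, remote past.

Attach tense remote past -t → domlelirt.
Attach number dual -d → domlelirtd.
Attach evidentiality inferred -f → domlelirtdf.
Attach polarity negative -r → domlelirtdfr.
Apply epenthesis: domlelirtdfr → domlelirotodofor.

domlelirotodofor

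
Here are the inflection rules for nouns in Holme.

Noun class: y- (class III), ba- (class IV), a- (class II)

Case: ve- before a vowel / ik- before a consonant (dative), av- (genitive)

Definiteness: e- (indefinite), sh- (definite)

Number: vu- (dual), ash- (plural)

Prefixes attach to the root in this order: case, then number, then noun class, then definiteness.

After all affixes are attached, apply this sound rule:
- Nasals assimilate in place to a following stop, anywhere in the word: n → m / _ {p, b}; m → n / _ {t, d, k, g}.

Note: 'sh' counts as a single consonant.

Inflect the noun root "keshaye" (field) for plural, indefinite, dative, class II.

eaashikkeshaye

Attach case dative ik- (before consonant 'k') → ikkeshaye.
Attach number plural ash- → ashikkeshaye.
Attach noun class class II a- → aashikkeshaye.
Attach definiteness indefinite e- → eaashikkeshaye.
Nasal assimilation: no change.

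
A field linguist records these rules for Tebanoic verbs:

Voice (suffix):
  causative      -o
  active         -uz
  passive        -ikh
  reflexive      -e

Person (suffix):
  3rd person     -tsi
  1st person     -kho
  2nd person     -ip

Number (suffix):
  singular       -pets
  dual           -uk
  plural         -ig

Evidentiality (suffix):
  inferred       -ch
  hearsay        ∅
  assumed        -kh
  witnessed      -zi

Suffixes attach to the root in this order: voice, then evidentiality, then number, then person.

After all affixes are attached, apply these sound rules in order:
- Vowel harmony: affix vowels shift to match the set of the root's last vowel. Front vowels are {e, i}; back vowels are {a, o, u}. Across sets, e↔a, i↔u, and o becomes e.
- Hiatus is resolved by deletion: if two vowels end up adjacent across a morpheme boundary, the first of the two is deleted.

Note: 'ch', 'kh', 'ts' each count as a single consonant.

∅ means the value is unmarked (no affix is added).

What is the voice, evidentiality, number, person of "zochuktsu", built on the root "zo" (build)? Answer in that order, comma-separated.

Segment: zo-o-ch-uk-tsi.
voice: -o → causative.
evidentiality: -ch → inferred.
number: -uk → dual.
person: -tsi → 3rd person.

causative, inferred, dual, 3rd person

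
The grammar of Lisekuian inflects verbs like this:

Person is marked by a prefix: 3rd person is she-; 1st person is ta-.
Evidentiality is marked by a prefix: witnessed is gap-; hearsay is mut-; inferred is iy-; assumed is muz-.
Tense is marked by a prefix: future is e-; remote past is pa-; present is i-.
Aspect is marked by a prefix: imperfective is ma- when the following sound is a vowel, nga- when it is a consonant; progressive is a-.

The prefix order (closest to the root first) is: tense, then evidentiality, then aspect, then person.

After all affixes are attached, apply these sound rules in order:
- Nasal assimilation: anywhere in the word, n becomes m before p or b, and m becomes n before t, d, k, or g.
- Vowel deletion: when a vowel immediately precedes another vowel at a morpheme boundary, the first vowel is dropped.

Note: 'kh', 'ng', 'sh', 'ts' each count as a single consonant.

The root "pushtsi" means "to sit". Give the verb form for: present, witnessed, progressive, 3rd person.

Attach tense present i- → ipushtsi.
Attach evidentiality witnessed gap- → gapipushtsi.
Attach aspect progressive a- → agapipushtsi.
Attach person 3rd person she- → sheagapipushtsi.
Nasal assimilation: no change.
Apply vowel deletion: sheagapipushtsi → shagapipushtsi.

shagapipushtsi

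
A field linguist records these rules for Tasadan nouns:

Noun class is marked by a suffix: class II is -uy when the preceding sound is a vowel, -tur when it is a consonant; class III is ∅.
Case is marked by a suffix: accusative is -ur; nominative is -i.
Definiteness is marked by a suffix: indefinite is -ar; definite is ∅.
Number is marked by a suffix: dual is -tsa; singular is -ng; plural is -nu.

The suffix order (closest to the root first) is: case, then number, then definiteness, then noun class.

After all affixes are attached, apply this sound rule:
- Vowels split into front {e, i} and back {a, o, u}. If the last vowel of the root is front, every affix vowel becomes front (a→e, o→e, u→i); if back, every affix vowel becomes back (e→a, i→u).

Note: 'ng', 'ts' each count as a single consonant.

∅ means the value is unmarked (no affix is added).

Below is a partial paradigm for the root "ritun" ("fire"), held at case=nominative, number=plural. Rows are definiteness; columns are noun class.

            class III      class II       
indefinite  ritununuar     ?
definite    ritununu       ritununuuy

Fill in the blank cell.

Attach case nominative -i → rituni.
Attach number plural -nu → rituninu.
Attach definiteness indefinite -ar → rituninuar.
Attach noun class class II -tur (after consonant 'r') → rituninuartur.
Apply vowel harmony: rituninuartur → ritununuartur.

ritununuartur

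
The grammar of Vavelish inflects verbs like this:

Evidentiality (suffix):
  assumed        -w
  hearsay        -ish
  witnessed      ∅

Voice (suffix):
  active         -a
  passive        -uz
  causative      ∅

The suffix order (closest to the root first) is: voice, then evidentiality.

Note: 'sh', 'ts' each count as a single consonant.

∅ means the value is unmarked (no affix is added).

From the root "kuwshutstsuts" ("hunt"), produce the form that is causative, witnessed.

kuwshutstsuts

voice = causative: zero marking, form stays kuwshutstsuts.
evidentiality = witnessed: zero marking, form stays kuwshutstsuts.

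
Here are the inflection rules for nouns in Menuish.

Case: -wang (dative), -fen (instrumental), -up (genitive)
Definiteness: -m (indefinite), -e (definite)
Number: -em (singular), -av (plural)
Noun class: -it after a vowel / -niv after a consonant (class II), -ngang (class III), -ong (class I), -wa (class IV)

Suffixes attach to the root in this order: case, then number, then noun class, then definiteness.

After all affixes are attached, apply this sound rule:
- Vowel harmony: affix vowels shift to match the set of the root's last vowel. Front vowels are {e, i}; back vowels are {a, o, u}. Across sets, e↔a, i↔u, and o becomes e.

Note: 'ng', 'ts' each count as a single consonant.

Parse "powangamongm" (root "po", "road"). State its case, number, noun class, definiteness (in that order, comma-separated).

Segment: po-wang-em-ong-m.
case: -wang → dative.
number: -em → singular.
noun class: -ong → class I.
definiteness: -m → indefinite.

dative, singular, class I, indefinite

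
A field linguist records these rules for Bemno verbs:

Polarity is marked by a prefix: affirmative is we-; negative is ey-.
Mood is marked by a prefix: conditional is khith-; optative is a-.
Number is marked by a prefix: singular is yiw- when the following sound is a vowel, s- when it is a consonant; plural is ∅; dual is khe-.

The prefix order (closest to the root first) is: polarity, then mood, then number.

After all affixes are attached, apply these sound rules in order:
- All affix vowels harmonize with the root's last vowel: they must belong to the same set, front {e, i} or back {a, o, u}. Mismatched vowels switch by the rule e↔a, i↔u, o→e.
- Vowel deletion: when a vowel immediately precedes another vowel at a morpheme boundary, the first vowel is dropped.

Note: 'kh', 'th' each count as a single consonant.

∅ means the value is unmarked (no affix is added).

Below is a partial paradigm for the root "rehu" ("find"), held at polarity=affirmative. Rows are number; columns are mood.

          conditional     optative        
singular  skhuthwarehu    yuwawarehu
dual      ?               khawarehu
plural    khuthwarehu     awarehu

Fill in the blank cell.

Attach polarity affirmative we- → werehu.
Attach mood conditional khith- → khithwerehu.
Attach number dual khe- → khekhithwerehu.
Apply vowel harmony: khekhithwerehu → khakhuthwarehu.
Vowel deletion: no change.

khakhuthwarehu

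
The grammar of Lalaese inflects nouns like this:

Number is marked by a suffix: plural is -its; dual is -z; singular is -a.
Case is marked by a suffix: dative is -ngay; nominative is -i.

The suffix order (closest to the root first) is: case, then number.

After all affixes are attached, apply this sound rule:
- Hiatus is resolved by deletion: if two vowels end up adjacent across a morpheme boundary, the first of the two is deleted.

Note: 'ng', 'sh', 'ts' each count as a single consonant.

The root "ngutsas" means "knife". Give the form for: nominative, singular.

ngutsasa

Attach case nominative -i → ngutsasi.
Attach number singular -a → ngutsasia.
Apply vowel deletion: ngutsasia → ngutsasa.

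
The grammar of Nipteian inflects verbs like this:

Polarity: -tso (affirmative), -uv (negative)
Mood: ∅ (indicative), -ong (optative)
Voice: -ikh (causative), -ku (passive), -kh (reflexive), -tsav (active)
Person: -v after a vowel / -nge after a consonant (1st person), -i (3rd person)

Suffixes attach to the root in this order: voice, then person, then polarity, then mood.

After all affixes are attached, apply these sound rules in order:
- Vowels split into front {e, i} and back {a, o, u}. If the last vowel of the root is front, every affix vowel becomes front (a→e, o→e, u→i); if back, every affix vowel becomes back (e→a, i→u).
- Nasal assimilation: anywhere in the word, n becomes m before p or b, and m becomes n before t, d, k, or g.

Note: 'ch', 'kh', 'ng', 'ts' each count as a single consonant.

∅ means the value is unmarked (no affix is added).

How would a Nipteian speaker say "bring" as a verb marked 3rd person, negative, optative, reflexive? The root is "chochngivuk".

Attach voice reflexive -kh → chochngivukkh.
Attach person 3rd person -i → chochngivukkhi.
Attach polarity negative -uv → chochngivukkhiuv.
Attach mood optative -ong → chochngivukkhiuvong.
Apply vowel harmony: chochngivukkhiuvong → chochngivukkhuuvong.
Nasal assimilation: no change.

chochngivukkhuuvong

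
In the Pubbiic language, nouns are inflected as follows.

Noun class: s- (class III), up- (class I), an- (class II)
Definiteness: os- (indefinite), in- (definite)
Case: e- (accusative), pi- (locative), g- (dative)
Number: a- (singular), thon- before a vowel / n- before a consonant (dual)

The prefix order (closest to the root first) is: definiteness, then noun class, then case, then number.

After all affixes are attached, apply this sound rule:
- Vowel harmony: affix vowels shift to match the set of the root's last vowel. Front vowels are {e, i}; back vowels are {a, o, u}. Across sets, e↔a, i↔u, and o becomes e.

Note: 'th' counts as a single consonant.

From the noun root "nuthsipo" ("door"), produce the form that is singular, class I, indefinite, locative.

apuuposnuthsipo

Attach definiteness indefinite os- → osnuthsipo.
Attach noun class class I up- → uposnuthsipo.
Attach case locative pi- → piuposnuthsipo.
Attach number singular a- → apiuposnuthsipo.
Apply vowel harmony: apiuposnuthsipo → apuuposnuthsipo.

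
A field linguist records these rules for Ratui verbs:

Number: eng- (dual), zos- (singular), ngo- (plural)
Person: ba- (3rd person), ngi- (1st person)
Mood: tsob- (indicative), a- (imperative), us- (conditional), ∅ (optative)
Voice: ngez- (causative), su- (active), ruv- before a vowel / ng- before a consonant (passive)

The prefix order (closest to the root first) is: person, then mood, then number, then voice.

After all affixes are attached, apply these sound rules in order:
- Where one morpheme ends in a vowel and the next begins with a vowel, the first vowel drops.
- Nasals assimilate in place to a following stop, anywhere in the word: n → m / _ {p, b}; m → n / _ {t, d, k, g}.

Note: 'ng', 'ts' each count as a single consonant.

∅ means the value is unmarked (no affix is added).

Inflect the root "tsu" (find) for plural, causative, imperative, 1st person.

Attach person 1st person ngi- → ngitsu.
Attach mood imperative a- → angitsu.
Attach number plural ngo- → ngoangitsu.
Attach voice causative ngez- → ngezngoangitsu.
Apply vowel deletion: ngezngoangitsu → ngezngangitsu.
Nasal assimilation: no change.

ngezngangitsu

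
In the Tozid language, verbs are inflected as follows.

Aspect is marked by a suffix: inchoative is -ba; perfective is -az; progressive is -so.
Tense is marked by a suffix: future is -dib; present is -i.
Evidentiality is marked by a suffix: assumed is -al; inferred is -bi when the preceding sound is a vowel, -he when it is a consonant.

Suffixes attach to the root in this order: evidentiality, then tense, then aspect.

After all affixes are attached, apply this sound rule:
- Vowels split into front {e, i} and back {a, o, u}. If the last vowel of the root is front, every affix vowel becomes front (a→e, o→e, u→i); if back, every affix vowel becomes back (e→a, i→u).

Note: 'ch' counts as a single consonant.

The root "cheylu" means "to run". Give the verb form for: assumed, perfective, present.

cheylualuaz

Attach evidentiality assumed -al → cheylual.
Attach tense present -i → cheyluali.
Attach aspect perfective -az → cheylualiaz.
Apply vowel harmony: cheylualiaz → cheylualuaz.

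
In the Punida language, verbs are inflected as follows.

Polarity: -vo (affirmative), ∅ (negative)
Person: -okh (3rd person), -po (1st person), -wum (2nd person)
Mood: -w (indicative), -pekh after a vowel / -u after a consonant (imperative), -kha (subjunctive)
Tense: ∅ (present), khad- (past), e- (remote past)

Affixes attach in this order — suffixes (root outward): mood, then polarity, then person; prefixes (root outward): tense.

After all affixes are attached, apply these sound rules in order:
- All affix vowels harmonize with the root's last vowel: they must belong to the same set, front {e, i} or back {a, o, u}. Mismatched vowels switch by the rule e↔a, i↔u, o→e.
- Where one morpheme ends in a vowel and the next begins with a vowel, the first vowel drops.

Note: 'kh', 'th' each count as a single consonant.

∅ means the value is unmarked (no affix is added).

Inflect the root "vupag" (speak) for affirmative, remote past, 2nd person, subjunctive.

avupagkhavowum

Attach mood subjunctive -kha → vupagkha.
Attach polarity affirmative -vo → vupagkhavo.
Attach tense remote past e- → evupagkhavo.
Attach person 2nd person -wum → evupagkhavowum.
Apply vowel harmony: evupagkhavowum → avupagkhavowum.
Vowel deletion: no change.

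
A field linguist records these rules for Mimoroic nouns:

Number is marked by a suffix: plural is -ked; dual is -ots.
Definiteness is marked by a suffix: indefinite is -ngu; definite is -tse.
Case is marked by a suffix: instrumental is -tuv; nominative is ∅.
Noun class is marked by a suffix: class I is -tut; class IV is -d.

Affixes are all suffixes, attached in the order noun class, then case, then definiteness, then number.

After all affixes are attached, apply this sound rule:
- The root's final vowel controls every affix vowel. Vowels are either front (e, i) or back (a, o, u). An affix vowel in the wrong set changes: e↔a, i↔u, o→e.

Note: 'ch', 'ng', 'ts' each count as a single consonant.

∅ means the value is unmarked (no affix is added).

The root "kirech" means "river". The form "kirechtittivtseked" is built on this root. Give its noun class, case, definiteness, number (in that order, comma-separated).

class I, instrumental, definite, plural

Segment: kirech-tut-tuv-tse-ked.
noun class: -tut → class I.
case: -tuv → instrumental.
definiteness: -tse → definite.
number: -ked → plural.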